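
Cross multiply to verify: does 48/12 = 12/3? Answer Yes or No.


Cross multiply to check 48/12 = 12/3
Left cross product: 48 * 3 = 144
Right cross product: 12 * 12 = 144
144 = 144
Equal, so proportions match => Yes

Yes


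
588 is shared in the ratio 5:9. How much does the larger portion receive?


Total parts = 5 + 9 = 14
Value per part = 588 / 14 = 42
First share = 5 * 42 = 210
Second share = 9 * 42 = 378
Larger share = 378

378


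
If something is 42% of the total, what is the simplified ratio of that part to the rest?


Part = 42%, Remainder = 58%
Ratio = 42:58
GCD(42, 58) = 2
Simplify: 21:29 = 21:29

21:29


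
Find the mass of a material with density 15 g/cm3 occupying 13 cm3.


Using mass = density * volume
Density = 15 g/cm3
Volume = 13 cm3
Mass = 15 * 13
= 195 g

195


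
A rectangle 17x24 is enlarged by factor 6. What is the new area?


Original dimensions: 17 x 24
Enlargement factor = 6
New width = 17 * 6 = 102
New height = 24 * 6 = 144
New area = 102 * 144 = 14688

14688


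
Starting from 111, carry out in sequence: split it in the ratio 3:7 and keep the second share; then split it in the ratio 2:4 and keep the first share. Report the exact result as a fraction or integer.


Start with 111.
Step 1: Split 3:7, second share = 111 * 7/10 = 777/10
Step 2: Split 2:4, first share = 777/10 * 2/6 = 259/10
Final result = 259/10

259/10


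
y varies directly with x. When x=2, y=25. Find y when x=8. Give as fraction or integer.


Direct proportion: y = kx
Find k: k = 25/2 = 25/2
Compute y at x=8: y = 25/2 * 8
y = 100

100


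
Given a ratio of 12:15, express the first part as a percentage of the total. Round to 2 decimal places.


Total parts = 12 + 15 = 27
First part fraction = 12/27
Percentage = (12/27) * 100
= 0.444444 * 100
= 44.44%

44.44


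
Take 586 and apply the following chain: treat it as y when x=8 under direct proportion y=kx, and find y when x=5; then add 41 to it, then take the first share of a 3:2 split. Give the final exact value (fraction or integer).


Start with 586.
Step 1: Direct prop: k = (586)/8; new y = k*5 = 586*5/8 = 1465/4
Step 2: Add 41: 1465/4+41=1629/4; split 3:2 first = 1629/4*3/5 = 4887/20
Final result = 4887/20

4887/20


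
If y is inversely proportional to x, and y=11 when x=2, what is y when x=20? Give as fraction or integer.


Inverse proportion: y = k/x
Find k: k = 2 * 11 = 22
Compute y at x=20: y = 22/20
y = 11/10

11/10


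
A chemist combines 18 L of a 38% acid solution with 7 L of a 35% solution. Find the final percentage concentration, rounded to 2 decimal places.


Solute in mixture 1 = 38% of 18 L = 18*38/100 = 171/25 L
Solute in mixture 2 = 35% of 7 L = 7*35/100 = 49/20 L
Total solute = 171/25 + 49/20 = 929/100 L
Total volume = 18 + 7 = 25 L
Final concentration = 929/100/25 * 100 = 37.16%

37.16


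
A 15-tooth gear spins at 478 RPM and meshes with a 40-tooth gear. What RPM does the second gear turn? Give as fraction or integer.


Gear ratio: teeth_A * RPM_A = teeth_B * RPM_B
15 * 478 = 40 * RPM_B
7170 = 40 * RPM_B
RPM_B = 7170 / 40
RPM_B = 717/4

717/4


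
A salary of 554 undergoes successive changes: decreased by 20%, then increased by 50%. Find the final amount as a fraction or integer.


Start: 554
Step 1: decrease by 20% => multiply by 80/100
  554 * 80/100 = 2216/5
Step 2: increase by 50% => multiply by 150/100
  2216/5 * 150/100 = 3324/5
Final value = 3324/5

3324/5


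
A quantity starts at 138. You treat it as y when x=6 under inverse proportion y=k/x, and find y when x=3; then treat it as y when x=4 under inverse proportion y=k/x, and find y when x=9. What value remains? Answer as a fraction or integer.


Start with 138.
Step 1: Inverse prop: k = (138)*6; new y = k/3 = 138*6/3 = 276
Step 2: Inverse prop: k = (276)*4; new y = k/9 = 276*4/9 = 368/3
Final result = 368/3

368/3


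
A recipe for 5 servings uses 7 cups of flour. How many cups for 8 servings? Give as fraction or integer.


Original: 7 cups for 5 servings
Target servings = 8
Scaling factor = 8/5
New amount = 7 * 8/5
= 56/5
= 56/5 cups

56/5


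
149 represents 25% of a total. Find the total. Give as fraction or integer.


Given: 149 is 25% of the whole
Set up: 149 = 25/100 * whole
whole = 149 * 100 / 25
whole = 14900 / 25
whole = 596

596


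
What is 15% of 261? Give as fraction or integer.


Compute 15% of 261
Convert percentage: 15% = 15/100
Multiply: 261 * 15/100
= 3915/100
= 783/20

783/20


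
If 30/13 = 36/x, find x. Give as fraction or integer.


Setting up: 30/13 = 36/x
Cross multiply: 30 * x = 13 * 36
30x = 468
x = 468/30
x = 78/5

78/5


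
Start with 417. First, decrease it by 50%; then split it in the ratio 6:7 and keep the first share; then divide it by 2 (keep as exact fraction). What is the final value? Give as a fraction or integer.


Start with 417.
Step 1: Decrease by 50%: 417 * 50/100 = 417/2
Step 2: Split 6:7, first share = 417/2 * 6/13 = 1251/13
Step 3: Divide by 2: 1251/13 / 2 = 1251/26
Final result = 1251/26

1251/26


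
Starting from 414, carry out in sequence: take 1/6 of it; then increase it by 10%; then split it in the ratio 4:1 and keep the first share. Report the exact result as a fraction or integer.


Start with 414.
Step 1: Take 1/6: 414 * 1/6 = 69
Step 2: Increase by 10%: 69 * 110/100 = 759/10
Step 3: Split 4:1, first share = 759/10 * 4/5 = 1518/25
Final result = 1518/25

1518/25


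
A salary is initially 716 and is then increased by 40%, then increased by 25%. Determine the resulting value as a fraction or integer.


Start: 716
Step 1: increase by 40% => multiply by 140/100
  716 * 140/100 = 5012/5
Step 2: increase by 25% => multiply by 125/100
  5012/5 * 125/100 = 1253
Final value = 1253

1253


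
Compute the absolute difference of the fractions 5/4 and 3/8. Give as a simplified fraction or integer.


Simplify: 5/4 = 5/4 and 3/8 = 3/8
Find common denominator: LCD = 8
Convert: 10/8 and 3/8
Difference = |10 - 3|/8 = 7/8
Simplified = 7/8

7/8


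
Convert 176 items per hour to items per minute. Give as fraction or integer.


Converting from per hour to per minute
Rate = 176 items per hour
Divide by 60: 176/60
= 44/15 items per minute

44/15


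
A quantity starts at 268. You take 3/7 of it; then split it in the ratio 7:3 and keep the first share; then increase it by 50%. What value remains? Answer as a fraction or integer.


Start with 268.
Step 1: Take 3/7: 268 * 3/7 = 804/7
Step 2: Split 7:3, first share = 804/7 * 7/10 = 402/5
Step 3: Increase by 50%: 402/5 * 150/100 = 603/5
Final result = 603/5

603/5


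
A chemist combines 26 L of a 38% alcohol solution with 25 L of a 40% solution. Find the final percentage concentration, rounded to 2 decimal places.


Solute in mixture 1 = 38% of 26 L = 26*38/100 = 247/25 L
Solute in mixture 2 = 40% of 25 L = 25*40/100 = 10 L
Total solute = 247/25 + 10 = 497/25 L
Total volume = 26 + 25 = 51 L
Final concentration = 497/25/51 * 100 = 38.98%

38.98


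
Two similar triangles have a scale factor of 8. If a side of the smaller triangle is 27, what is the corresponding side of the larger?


Similar triangles have proportional sides
Scale factor = 8
Smaller side = 27
Corresponding larger side = 27 * 8
= 216

216


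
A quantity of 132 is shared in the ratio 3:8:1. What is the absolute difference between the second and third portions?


Total parts = 3 + 8 + 1 = 12
Value per part = 132 / 12 = 11
Shares: 3*11=33, 8*11=88, 1*11=11
Second share = 88, third share = 11
Difference = |88 - 11| = 77

77


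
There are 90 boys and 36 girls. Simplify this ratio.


Find GCD(90, 36)
GCD = 18
Divide both by 18: 90/18 = 5, 36/18 = 2
Simplified ratio = 5:2

5:2


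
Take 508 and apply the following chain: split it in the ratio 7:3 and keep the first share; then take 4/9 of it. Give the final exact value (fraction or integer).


Start with 508.
Step 1: Split 7:3, first share = 508 * 7/10 = 1778/5
Step 2: Take 4/9: 1778/5 * 4/9 = 7112/45
Final result = 7112/45

7112/45


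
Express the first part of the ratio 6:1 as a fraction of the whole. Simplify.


Total parts = 6 + 1 = 7
First part fraction = 6/7
Simplify: 6/7 = 6/7

6/7


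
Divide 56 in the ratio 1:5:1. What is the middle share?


Ratio = 1:5:1
Total parts = 1 + 5 + 1 = 7
Value per part = 56 / 7 = 8
First share = 1 * 8 = 8
Middle share = 5 * 8 = 40
Third share = 1 * 8 = 8

40


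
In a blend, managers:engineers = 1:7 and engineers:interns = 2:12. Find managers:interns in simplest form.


Given a:b = 1:7 and b:c = 2:12
Make b consistent. Multiply first ratio by 2: a:b = 2:14
Multiply second ratio by 7: b:c = 14:84
Now b = 14 in both, so a:b:c = 2:14:84
Therefore a:c = 2:84
Simplify by GCD: a:c = 1:42

1:42


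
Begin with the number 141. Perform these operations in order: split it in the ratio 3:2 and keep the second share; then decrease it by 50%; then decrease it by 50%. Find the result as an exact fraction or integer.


Start with 141.
Step 1: Split 3:2, second share = 141 * 2/5 = 282/5
Step 2: Decrease by 50%: 282/5 * 50/100 = 141/5
Step 3: Decrease by 50%: 141/5 * 50/100 = 141/10
Final result = 141/10

141/10


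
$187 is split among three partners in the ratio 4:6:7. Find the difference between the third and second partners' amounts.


Total parts = 4 + 6 + 7 = 17
Value per part = 187 / 17 = 11
Shares: 4*11=44, 6*11=66, 7*11=77
Third share = 77, second share = 66
Difference = |77 - 66| = 11

11


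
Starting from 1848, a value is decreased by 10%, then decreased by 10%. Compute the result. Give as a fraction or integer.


Start: 1848
Step 1: decrease by 10% => multiply by 90/100
  1848 * 90/100 = 8316/5
Step 2: decrease by 10% => multiply by 90/100
  8316/5 * 90/100 = 37422/25
Final value = 37422/25

37422/25


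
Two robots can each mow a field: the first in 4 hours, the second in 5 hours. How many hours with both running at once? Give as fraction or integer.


Rate of A = 1/4 job per hour
Rate of B = 1/5 job per hour
Combined rate = 1/4 + 1/5
Find common denominator: (5 + 4)/(4*5) = 9/20
Combined rate = 9/20 job per hour
Time together = 1 / (9/20) = 20/9 hours

20/9


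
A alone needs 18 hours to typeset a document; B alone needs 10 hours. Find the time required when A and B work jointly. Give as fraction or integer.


Rate of A = 1/18 job per hour
Rate of B = 1/10 job per hour
Combined rate = 1/18 + 1/10
Find common denominator: (10 + 18)/(18*10) = 28/180
Combined rate = 7/45 job per hour
Time together = 1 / (7/45) = 45/7 hours

45/7


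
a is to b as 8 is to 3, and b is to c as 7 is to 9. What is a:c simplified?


Given a:b = 8:3 and b:c = 7:9
Make b consistent. Multiply first ratio by 7: a:b = 56:21
Multiply second ratio by 3: b:c = 21:27
Now b = 21 in both, so a:b:c = 56:21:27
Therefore a:c = 56:27
Simplify by GCD: a:c = 56:27

56:27


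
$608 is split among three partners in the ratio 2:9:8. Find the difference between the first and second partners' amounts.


Total parts = 2 + 9 + 8 = 19
Value per part = 608 / 19 = 32
Shares: 2*32=64, 9*32=288, 8*32=256
First share = 64, second share = 288
Difference = |64 - 288| = 224

224


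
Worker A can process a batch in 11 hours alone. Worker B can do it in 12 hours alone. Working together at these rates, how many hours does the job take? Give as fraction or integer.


Rate of A = 1/11 job per hour
Rate of B = 1/12 job per hour
Combined rate = 1/11 + 1/12
Find common denominator: (12 + 11)/(11*12) = 23/132
Combined rate = 23/132 job per hour
Time together = 1 / (23/132) = 132/23 hours

132/23


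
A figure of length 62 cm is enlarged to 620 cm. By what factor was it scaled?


Original length = 62 cm
Scaled length = 620 cm
Scale factor = 620 / 62
= 10

10


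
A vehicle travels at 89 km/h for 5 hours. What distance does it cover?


Using distance = speed * time
Speed = 89 km/h
Time = 5 hours
Distance = 89 * 5
= 445 km

445


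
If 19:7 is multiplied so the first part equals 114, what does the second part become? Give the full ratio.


Original ratio: 19:7
First term target: 114
Scale factor = 114 / 19 = 6
Multiply second term: 7 * 6 = 42
Equivalent ratio = 114:42

114:42


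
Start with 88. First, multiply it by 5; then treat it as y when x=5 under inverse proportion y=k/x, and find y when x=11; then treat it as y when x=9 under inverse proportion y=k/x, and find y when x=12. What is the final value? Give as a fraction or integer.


Start with 88.
Step 1: Multiply by 5: 88 * 5 = 440
Step 2: Inverse prop: k = (440)*5; new y = k/11 = 440*5/11 = 200
Step 3: Inverse prop: k = (200)*9; new y = k/12 = 200*9/12 = 150
Final result = 150

150


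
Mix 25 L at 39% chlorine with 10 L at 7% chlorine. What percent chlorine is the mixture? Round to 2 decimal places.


Solute in mixture 1 = 39% of 25 L = 25*39/100 = 39/4 L
Solute in mixture 2 = 7% of 10 L = 10*7/100 = 7/10 L
Total solute = 39/4 + 7/10 = 209/20 L
Total volume = 25 + 10 = 35 L
Final concentration = 209/20/35 * 100 = 29.86%

29.86


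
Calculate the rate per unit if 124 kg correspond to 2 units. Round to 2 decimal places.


Total kg = 124
Number of units = 2
Unit rate = 124 / 2
= 62 kg per unit

62


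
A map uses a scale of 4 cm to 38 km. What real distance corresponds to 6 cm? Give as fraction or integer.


Map scale: 4 cm = 38 km
Measured distance on map = 6 cm
Set up proportion: 6 * 38 / 4
= 228 / 4
= 57 km

57


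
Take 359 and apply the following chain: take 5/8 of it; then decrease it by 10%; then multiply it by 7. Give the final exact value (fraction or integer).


Start with 359.
Step 1: Take 5/8: 359 * 5/8 = 1795/8
Step 2: Decrease by 10%: 1795/8 * 90/100 = 3231/16
Step 3: Multiply by 7: 3231/16 * 7 = 22617/16
Final result = 22617/16

22617/16


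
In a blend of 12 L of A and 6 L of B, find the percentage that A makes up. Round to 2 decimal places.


Volume of A = 12 L
Volume of B = 6 L
Total volume = 12 + 6 = 18 L
Percentage of A = (12/18) * 100
= 66.67%

66.67


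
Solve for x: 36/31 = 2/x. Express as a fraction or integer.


Setting up: 36/31 = 2/x
Cross multiply: 36 * x = 31 * 2
36x = 62
x = 62/36
x = 31/18

31/18


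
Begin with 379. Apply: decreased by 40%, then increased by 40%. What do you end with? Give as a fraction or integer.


Start: 379
Step 1: decrease by 40% => multiply by 60/100
  379 * 60/100 = 1137/5
Step 2: increase by 40% => multiply by 140/100
  1137/5 * 140/100 = 7959/25
Final value = 7959/25

7959/25


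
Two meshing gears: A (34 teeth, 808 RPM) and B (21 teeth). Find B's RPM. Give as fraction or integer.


Gear ratio: teeth_A * RPM_A = teeth_B * RPM_B
34 * 808 = 21 * RPM_B
27472 = 21 * RPM_B
RPM_B = 27472 / 21
RPM_B = 27472/21

27472/21


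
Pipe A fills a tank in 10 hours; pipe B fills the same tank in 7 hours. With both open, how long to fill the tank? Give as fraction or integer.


Rate of A = 1/10 job per hour
Rate of B = 1/7 job per hour
Combined rate = 1/10 + 1/7
Find common denominator: (7 + 10)/(10*7) = 17/70
Combined rate = 17/70 job per hour
Time together = 1 / (17/70) = 70/17 hours

70/17


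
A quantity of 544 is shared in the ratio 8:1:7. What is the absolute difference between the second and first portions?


Total parts = 8 + 1 + 7 = 16
Value per part = 544 / 16 = 34
Shares: 8*34=272, 1*34=34, 7*34=238
Second share = 34, first share = 272
Difference = |34 - 272| = 238

238


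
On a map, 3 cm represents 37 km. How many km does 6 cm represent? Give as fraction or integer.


Map scale: 3 cm = 37 km
Measured distance on map = 6 cm
Set up proportion: 6 * 37 / 3
= 222 / 3
= 74 km

74


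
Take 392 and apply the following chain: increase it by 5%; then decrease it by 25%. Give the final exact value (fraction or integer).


Start with 392.
Step 1: Increase by 5%: 392 * 105/100 = 2058/5
Step 2: Decrease by 25%: 2058/5 * 75/100 = 3087/10
Final result = 3087/10

3087/10


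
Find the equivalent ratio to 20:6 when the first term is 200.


Original ratio: 20:6
First term target: 200
Scale factor = 200 / 20 = 10
Multiply second term: 6 * 10 = 60
Equivalent ratio = 200:60

200:60


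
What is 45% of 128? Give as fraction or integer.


Compute 45% of 128
Convert percentage: 45% = 45/100
Multiply: 128 * 45/100
= 5760/100
= 288/5

288/5


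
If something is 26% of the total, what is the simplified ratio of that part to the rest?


Part = 26%, Remainder = 74%
Ratio = 26:74
GCD(26, 74) = 2
Simplify: 13:37 = 13:37

13:37


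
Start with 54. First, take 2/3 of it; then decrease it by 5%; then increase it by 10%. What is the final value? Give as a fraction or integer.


Start with 54.
Step 1: Take 2/3: 54 * 2/3 = 36
Step 2: Decrease by 5%: 36 * 95/100 = 171/5
Step 3: Increase by 10%: 171/5 * 110/100 = 1881/50
Final result = 1881/50

1881/50


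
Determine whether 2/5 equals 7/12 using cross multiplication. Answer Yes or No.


Cross multiply to check 2/5 = 7/12
Left cross product: 2 * 12 = 24
Right cross product: 5 * 7 = 35
24 != 35
Not equal, so proportions differ => No

No


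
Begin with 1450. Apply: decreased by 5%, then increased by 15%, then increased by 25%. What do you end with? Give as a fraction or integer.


Start: 1450
Step 1: decrease by 5% => multiply by 95/100
  1450 * 95/100 = 2755/2
Step 2: increase by 15% => multiply by 115/100
  2755/2 * 115/100 = 12673/8
Step 3: increase by 25% => multiply by 125/100
  12673/8 * 125/100 = 63365/32
Final value = 63365/32

63365/32


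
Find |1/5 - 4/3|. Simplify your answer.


Simplify: 1/5 = 1/5 and 4/3 = 4/3
Find common denominator: LCD = 15
Convert: 3/15 and 20/15
Difference = |3 - 20|/15 = 17/15
Simplified = 17/15

17/15


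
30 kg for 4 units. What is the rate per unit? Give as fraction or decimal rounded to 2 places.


Total kg = 30
Number of units = 4
Unit rate = 30 / 4
= 7.50 kg per unit

7.50


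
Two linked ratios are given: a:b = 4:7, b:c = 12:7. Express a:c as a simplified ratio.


Given a:b = 4:7 and b:c = 12:7
Make b consistent. Multiply first ratio by 12: a:b = 48:84
Multiply second ratio by 7: b:c = 84:49
Now b = 84 in both, so a:b:c = 48:84:49
Therefore a:c = 48:49
Simplify by GCD: a:c = 48:49

48:49


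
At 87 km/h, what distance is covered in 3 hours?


Using distance = speed * time
Speed = 87 km/h
Time = 3 hours
Distance = 87 * 3
= 261 km

261


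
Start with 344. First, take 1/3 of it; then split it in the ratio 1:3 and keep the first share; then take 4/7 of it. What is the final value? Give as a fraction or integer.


Start with 344.
Step 1: Take 1/3: 344 * 1/3 = 344/3
Step 2: Split 1:3, first share = 344/3 * 1/4 = 86/3
Step 3: Take 4/7: 86/3 * 4/7 = 344/21
Final result = 344/21

344/21


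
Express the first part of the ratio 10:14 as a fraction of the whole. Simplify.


Total parts = 10 + 14 = 24
First part fraction = 10/24
Simplify: 10/24 = 5/12

5/12


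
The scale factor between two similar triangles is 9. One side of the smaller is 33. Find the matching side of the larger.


Similar triangles have proportional sides
Scale factor = 9
Smaller side = 33
Corresponding larger side = 33 * 9
= 297

297


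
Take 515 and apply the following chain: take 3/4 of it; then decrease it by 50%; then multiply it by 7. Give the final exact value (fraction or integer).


Start with 515.
Step 1: Take 3/4: 515 * 3/4 = 1545/4
Step 2: Decrease by 50%: 1545/4 * 50/100 = 1545/8
Step 3: Multiply by 7: 1545/8 * 7 = 10815/8
Final result = 10815/8

10815/8


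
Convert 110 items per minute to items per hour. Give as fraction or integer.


Converting from per minute to per hour
Rate = 110 items per minute
Multiply by 60: 110 * 60
= 6600 items per hour

6600


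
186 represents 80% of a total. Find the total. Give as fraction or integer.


Given: 186 is 80% of the whole
Set up: 186 = 80/100 * whole
whole = 186 * 100 / 80
whole = 18600 / 80
whole = 465/2

465/2


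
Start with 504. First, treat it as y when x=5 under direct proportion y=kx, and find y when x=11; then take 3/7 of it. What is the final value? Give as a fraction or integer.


Start with 504.
Step 1: Direct prop: k = (504)/5; new y = k*11 = 504*11/5 = 5544/5
Step 2: Take 3/7: 5544/5 * 3/7 = 2376/5
Final result = 2376/5

2376/5


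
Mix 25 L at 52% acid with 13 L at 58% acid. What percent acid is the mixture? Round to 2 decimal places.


Solute in mixture 1 = 52% of 25 L = 25*52/100 = 13 L
Solute in mixture 2 = 58% of 13 L = 13*58/100 = 377/50 L
Total solute = 13 + 377/50 = 1027/50 L
Total volume = 25 + 13 = 38 L
Final concentration = 1027/50/38 * 100 = 54.05%

54.05


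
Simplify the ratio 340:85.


Find GCD(340, 85)
GCD = 85
Divide both by 85: 340/85 = 4, 85/85 = 1
Simplified ratio = 4:1

4:1


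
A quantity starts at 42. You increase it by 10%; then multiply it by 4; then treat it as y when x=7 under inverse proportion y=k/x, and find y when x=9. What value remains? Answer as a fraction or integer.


Start with 42.
Step 1: Increase by 10%: 42 * 110/100 = 231/5
Step 2: Multiply by 4: 231/5 * 4 = 924/5
Step 3: Inverse prop: k = (924/5)*7; new y = k/9 = 924/5*7/9 = 2156/15
Final result = 2156/15

2156/15


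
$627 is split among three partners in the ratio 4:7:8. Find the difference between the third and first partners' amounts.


Total parts = 4 + 7 + 8 = 19
Value per part = 627 / 19 = 33
Shares: 4*33=132, 7*33=231, 8*33=264
Third share = 264, first share = 132
Difference = |264 - 132| = 132

132


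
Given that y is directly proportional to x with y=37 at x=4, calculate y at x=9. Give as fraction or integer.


Direct proportion: y = kx
Find k: k = 37/4 = 37/4
Compute y at x=9: y = 37/4 * 9
y = 333/4

333/4


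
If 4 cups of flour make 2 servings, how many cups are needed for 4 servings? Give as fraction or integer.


Original: 4 cups for 2 servings
Target servings = 4
Scaling factor = 4/2
New amount = 4 * 4/2
= 16/2
= 8 cups

8


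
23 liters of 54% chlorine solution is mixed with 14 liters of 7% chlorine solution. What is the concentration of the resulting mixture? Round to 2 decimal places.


Solute in mixture 1 = 54% of 23 L = 23*54/100 = 621/50 L
Solute in mixture 2 = 7% of 14 L = 14*7/100 = 49/50 L
Total solute = 621/50 + 49/50 = 67/5 L
Total volume = 23 + 14 = 37 L
Final concentration = 67/5/37 * 100 = 36.22%

36.22


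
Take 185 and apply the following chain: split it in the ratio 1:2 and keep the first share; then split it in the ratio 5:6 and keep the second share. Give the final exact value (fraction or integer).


Start with 185.
Step 1: Split 1:2, first share = 185 * 1/3 = 185/3
Step 2: Split 5:6, second share = 185/3 * 6/11 = 370/11
Final result = 370/11

370/11


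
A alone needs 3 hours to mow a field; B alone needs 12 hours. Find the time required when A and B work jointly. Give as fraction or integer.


Rate of A = 1/3 job per hour
Rate of B = 1/12 job per hour
Combined rate = 1/3 + 1/12
Find common denominator: (12 + 3)/(3*12) = 15/36
Combined rate = 5/12 job per hour
Time together = 1 / (5/12) = 12/5 hours

12/5


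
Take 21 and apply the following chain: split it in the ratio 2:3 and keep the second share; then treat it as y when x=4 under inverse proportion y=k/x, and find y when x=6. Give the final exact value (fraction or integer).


Start with 21.
Step 1: Split 2:3, second share = 21 * 3/5 = 63/5
Step 2: Inverse prop: k = (63/5)*4; new y = k/6 = 63/5*4/6 = 42/5
Final result = 42/5

42/5


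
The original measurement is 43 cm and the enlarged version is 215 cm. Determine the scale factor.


Original length = 43 cm
Scaled length = 215 cm
Scale factor = 215 / 43
= 5

5


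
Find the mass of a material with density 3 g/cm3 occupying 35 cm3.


Using mass = density * volume
Density = 3 g/cm3
Volume = 35 cm3
Mass = 3 * 35
= 105 g

105


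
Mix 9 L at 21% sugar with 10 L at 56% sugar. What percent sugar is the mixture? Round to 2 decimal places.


Solute in mixture 1 = 21% of 9 L = 9*21/100 = 189/100 L
Solute in mixture 2 = 56% of 10 L = 10*56/100 = 28/5 L
Total solute = 189/100 + 28/5 = 749/100 L
Total volume = 9 + 10 = 19 L
Final concentration = 749/100/19 * 100 = 39.42%

39.42


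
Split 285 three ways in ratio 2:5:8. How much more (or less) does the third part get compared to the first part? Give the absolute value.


Total parts = 2 + 5 + 8 = 15
Value per part = 285 / 15 = 19
Shares: 2*19=38, 5*19=95, 8*19=152
Third share = 152, first share = 38
Difference = |152 - 38| = 114

114


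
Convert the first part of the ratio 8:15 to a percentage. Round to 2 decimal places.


Total parts = 8 + 15 = 23
First part fraction = 8/23
Percentage = (8/23) * 100
= 0.347826 * 100
= 34.78%

34.78


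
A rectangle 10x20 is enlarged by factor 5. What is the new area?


Original dimensions: 10 x 20
Enlargement factor = 5
New width = 10 * 5 = 50
New height = 20 * 5 = 100
New area = 50 * 100 = 5000

5000


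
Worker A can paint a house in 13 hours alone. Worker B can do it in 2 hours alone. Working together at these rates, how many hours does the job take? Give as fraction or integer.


Rate of A = 1/13 job per hour
Rate of B = 1/2 job per hour
Combined rate = 1/13 + 1/2
Find common denominator: (2 + 13)/(13*2) = 15/26
Combined rate = 15/26 job per hour
Time together = 1 / (15/26) = 26/15 hours

26/15


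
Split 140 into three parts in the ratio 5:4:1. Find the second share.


Ratio = 5:4:1
Total parts = 5 + 4 + 1 = 10
Value per part = 140 / 10 = 14
First share = 5 * 14 = 70
Middle share = 4 * 14 = 56
Third share = 1 * 14 = 14

56


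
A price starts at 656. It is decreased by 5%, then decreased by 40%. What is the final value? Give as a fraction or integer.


Start: 656
Step 1: decrease by 5% => multiply by 95/100
  656 * 95/100 = 3116/5
Step 2: decrease by 40% => multiply by 60/100
  3116/5 * 60/100 = 9348/25
Final value = 9348/25

9348/25


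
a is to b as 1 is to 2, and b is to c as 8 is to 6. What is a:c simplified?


Given a:b = 1:2 and b:c = 8:6
Make b consistent. Multiply first ratio by 8: a:b = 8:16
Multiply second ratio by 2: b:c = 16:12
Now b = 16 in both, so a:b:c = 8:16:12
Therefore a:c = 8:12
Simplify by GCD: a:c = 2:3

2:3


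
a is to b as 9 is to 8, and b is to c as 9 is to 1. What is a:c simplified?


Given a:b = 9:8 and b:c = 9:1
Make b consistent. Multiply first ratio by 9: a:b = 81:72
Multiply second ratio by 8: b:c = 72:8
Now b = 72 in both, so a:b:c = 81:72:8
Therefore a:c = 81:8
Simplify by GCD: a:c = 81:8

81:8


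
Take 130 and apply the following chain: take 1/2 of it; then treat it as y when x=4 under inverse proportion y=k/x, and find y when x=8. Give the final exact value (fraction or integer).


Start with 130.
Step 1: Take 1/2: 130 * 1/2 = 65
Step 2: Inverse prop: k = (65)*4; new y = k/8 = 65*4/8 = 65/2
Final result = 65/2

65/2


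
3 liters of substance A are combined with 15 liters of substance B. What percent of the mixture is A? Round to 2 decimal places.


Volume of A = 3 L
Volume of B = 15 L
Total volume = 3 + 15 = 18 L
Percentage of A = (3/18) * 100
= 16.67%

16.67


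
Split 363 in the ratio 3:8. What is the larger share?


Total parts = 3 + 8 = 11
Value per part = 363 / 11 = 33
First share = 3 * 33 = 99
Second share = 8 * 33 = 264
Larger share = 264

264


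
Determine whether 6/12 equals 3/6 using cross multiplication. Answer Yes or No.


Cross multiply to check 6/12 = 3/6
Left cross product: 6 * 6 = 36
Right cross product: 12 * 3 = 36
36 = 36
Equal, so proportions match => Yes

Yes


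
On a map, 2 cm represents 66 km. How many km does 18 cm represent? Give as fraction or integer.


Map scale: 2 cm = 66 km
Measured distance on map = 18 cm
Set up proportion: 18 * 66 / 2
= 1188 / 2
= 594 km

594


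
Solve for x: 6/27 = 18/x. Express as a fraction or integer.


Setting up: 6/27 = 18/x
Cross multiply: 6 * x = 27 * 18
6x = 486
x = 486/6
x = 81

81


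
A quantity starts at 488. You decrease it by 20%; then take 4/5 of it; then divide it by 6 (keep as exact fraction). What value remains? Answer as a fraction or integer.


Start with 488.
Step 1: Decrease by 20%: 488 * 80/100 = 1952/5
Step 2: Take 4/5: 1952/5 * 4/5 = 7808/25
Step 3: Divide by 6: 7808/25 / 6 = 3904/75
Final result = 3904/75

3904/75


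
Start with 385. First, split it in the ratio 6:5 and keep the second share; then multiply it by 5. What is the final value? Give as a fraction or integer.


Start with 385.
Step 1: Split 6:5, second share = 385 * 5/11 = 175
Step 2: Multiply by 5: 175 * 5 = 875
Final result = 875

875


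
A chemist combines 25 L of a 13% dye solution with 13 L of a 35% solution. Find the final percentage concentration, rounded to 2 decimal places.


Solute in mixture 1 = 13% of 25 L = 25*13/100 = 13/4 L
Solute in mixture 2 = 35% of 13 L = 13*35/100 = 91/20 L
Total solute = 13/4 + 91/20 = 39/5 L
Total volume = 25 + 13 = 38 L
Final concentration = 39/5/38 * 100 = 20.53%

20.53


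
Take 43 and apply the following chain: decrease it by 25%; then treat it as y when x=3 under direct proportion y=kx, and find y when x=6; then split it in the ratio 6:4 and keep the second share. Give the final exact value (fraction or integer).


Start with 43.
Step 1: Decrease by 25%: 43 * 75/100 = 129/4
Step 2: Direct prop: k = (129/4)/3; new y = k*6 = 129/4*6/3 = 129/2
Step 3: Split 6:4, second share = 129/2 * 4/10 = 129/5
Final result = 129/5

129/5


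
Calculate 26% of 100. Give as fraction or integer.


Compute 26% of 100
Convert percentage: 26% = 26/100
Multiply: 100 * 26/100
= 2600/100
= 26

26


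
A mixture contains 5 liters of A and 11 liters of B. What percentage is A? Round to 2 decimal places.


Volume of A = 5 L
Volume of B = 11 L
Total volume = 5 + 11 = 16 L
Percentage of A = (5/16) * 100
= 31.25%

31.25


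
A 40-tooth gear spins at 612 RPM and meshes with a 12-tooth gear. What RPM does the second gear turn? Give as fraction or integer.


Gear ratio: teeth_A * RPM_A = teeth_B * RPM_B
40 * 612 = 12 * RPM_B
24480 = 12 * RPM_B
RPM_B = 24480 / 12
RPM_B = 2040

2040


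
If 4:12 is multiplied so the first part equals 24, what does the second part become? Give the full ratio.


Original ratio: 4:12
First term target: 24
Scale factor = 24 / 4 = 6
Multiply second term: 12 * 6 = 72
Equivalent ratio = 24:72

24:72


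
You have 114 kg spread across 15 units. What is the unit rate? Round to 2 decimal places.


Total kg = 114
Number of units = 15
Unit rate = 114 / 15
= 7.60 kg per unit

7.60


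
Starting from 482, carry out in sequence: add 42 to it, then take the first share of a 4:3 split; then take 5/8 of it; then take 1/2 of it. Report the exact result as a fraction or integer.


Start with 482.
Step 1: Add 42: 482+42=524; split 4:3 first = 524*4/7 = 2096/7
Step 2: Take 5/8: 2096/7 * 5/8 = 1310/7
Step 3: Take 1/2: 1310/7 * 1/2 = 655/7
Final result = 655/7

655/7


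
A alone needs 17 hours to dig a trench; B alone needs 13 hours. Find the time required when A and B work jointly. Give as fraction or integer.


Rate of A = 1/17 job per hour
Rate of B = 1/13 job per hour
Combined rate = 1/17 + 1/13
Find common denominator: (13 + 17)/(17*13) = 30/221
Combined rate = 30/221 job per hour
Time together = 1 / (30/221) = 221/30 hours

221/30


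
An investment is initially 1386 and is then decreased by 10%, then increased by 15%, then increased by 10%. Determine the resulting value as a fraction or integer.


Start: 1386
Step 1: decrease by 10% => multiply by 90/100
  1386 * 90/100 = 6237/5
Step 2: increase by 15% => multiply by 115/100
  6237/5 * 115/100 = 143451/100
Step 3: increase by 10% => multiply by 110/100
  143451/100 * 110/100 = 1577961/1000
Final value = 1577961/1000

1577961/1000


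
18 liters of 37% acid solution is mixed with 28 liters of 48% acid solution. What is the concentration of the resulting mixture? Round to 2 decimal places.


Solute in mixture 1 = 37% of 18 L = 18*37/100 = 333/50 L
Solute in mixture 2 = 48% of 28 L = 28*48/100 = 336/25 L
Total solute = 333/50 + 336/25 = 201/10 L
Total volume = 18 + 28 = 46 L
Final concentration = 201/10/46 * 100 = 43.70%

43.70


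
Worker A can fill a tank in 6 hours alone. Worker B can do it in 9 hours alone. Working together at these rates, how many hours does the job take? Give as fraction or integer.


Rate of A = 1/6 job per hour
Rate of B = 1/9 job per hour
Combined rate = 1/6 + 1/9
Find common denominator: (9 + 6)/(6*9) = 15/54
Combined rate = 5/18 job per hour
Time together = 1 / (5/18) = 18/5 hours

18/5


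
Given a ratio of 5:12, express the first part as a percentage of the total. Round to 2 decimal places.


Total parts = 5 + 12 = 17
First part fraction = 5/17
Percentage = (5/17) * 100
= 0.294118 * 100
= 29.41%

29.41


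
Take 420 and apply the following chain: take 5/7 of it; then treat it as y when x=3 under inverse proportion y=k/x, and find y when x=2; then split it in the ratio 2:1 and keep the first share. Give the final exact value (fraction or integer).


Start with 420.
Step 1: Take 5/7: 420 * 5/7 = 300
Step 2: Inverse prop: k = (300)*3; new y = k/2 = 300*3/2 = 450
Step 3: Split 2:1, first share = 450 * 2/3 = 300
Final result = 300

300


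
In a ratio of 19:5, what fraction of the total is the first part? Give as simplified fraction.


Total parts = 19 + 5 = 24
First part fraction = 19/24
Simplify: 19/24 = 19/24

19/24


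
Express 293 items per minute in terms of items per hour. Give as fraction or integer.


Converting from per minute to per hour
Rate = 293 items per minute
Multiply by 60: 293 * 60
= 17580 items per hour

17580


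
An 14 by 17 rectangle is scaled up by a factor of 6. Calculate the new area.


Original dimensions: 14 x 17
Enlargement factor = 6
New width = 14 * 6 = 84
New height = 17 * 6 = 102
New area = 84 * 102 = 8568

8568


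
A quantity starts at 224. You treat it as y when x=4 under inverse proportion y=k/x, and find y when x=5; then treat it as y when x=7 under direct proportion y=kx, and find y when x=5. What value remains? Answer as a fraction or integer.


Start with 224.
Step 1: Inverse prop: k = (224)*4; new y = k/5 = 224*4/5 = 896/5
Step 2: Direct prop: k = (896/5)/7; new y = k*5 = 896/5*5/7 = 128
Final result = 128

128


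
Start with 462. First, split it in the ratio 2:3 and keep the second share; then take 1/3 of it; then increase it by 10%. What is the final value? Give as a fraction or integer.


Start with 462.
Step 1: Split 2:3, second share = 462 * 3/5 = 1386/5
Step 2: Take 1/3: 1386/5 * 1/3 = 462/5
Step 3: Increase by 10%: 462/5 * 110/100 = 2541/25
Final result = 2541/25

2541/25


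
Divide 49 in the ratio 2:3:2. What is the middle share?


Ratio = 2:3:2
Total parts = 2 + 3 + 2 = 7
Value per part = 49 / 7 = 7
First share = 2 * 7 = 14
Middle share = 3 * 7 = 21
Third share = 2 * 7 = 14

21


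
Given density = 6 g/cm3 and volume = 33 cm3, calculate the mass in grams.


Using mass = density * volume
Density = 6 g/cm3
Volume = 33 cm3
Mass = 6 * 33
= 198 g

198


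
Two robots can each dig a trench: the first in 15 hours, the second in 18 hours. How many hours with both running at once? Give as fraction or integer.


Rate of A = 1/15 job per hour
Rate of B = 1/18 job per hour
Combined rate = 1/15 + 1/18
Find common denominator: (18 + 15)/(15*18) = 33/270
Combined rate = 11/90 job per hour
Time together = 1 / (11/90) = 90/11 hours

90/11


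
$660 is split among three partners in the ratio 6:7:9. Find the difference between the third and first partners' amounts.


Total parts = 6 + 7 + 9 = 22
Value per part = 660 / 22 = 30
Shares: 6*30=180, 7*30=210, 9*30=270
Third share = 270, first share = 180
Difference = |270 - 180| = 90

90


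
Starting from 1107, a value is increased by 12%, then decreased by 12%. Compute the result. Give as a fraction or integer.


Start: 1107
Step 1: increase by 12% => multiply by 112/100
  1107 * 112/100 = 30996/25
Step 2: decrease by 12% => multiply by 88/100
  30996/25 * 88/100 = 681912/625
Final value = 681912/625

681912/625


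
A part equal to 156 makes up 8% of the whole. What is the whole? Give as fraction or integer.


Given: 156 is 8% of the whole
Set up: 156 = 8/100 * whole
whole = 156 * 100 / 8
whole = 15600 / 8
whole = 1950

1950


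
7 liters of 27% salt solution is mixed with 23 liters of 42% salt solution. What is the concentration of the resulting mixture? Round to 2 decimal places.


Solute in mixture 1 = 27% of 7 L = 7*27/100 = 189/100 L
Solute in mixture 2 = 42% of 23 L = 23*42/100 = 483/50 L
Total solute = 189/100 + 483/50 = 231/20 L
Total volume = 7 + 23 = 30 L
Final concentration = 231/20/30 * 100 = 38.50%

38.50


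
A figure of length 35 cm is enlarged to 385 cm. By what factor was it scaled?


Original length = 35 cm
Scaled length = 385 cm
Scale factor = 385 / 35
= 11

11


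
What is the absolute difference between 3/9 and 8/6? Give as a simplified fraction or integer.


Simplify: 3/9 = 1/3 and 8/6 = 4/3
Find common denominator: LCD = 3
Convert: 1/3 and 4/3
Difference = |1 - 4|/3 = 3/3
Simplified = 1

1


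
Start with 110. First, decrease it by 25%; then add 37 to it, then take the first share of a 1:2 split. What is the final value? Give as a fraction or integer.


Start with 110.
Step 1: Decrease by 25%: 110 * 75/100 = 165/2
Step 2: Add 37: 165/2+37=239/2; split 1:2 first = 239/2*1/3 = 239/6
Final result = 239/6

239/6


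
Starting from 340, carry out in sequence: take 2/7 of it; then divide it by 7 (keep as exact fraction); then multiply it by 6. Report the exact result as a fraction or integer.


Start with 340.
Step 1: Take 2/7: 340 * 2/7 = 680/7
Step 2: Divide by 7: 680/7 / 7 = 680/49
Step 3: Multiply by 6: 680/49 * 6 = 4080/49
Final result = 4080/49

4080/49


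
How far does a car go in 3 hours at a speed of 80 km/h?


Using distance = speed * time
Speed = 80 km/h
Time = 3 hours
Distance = 80 * 3
= 240 km

240


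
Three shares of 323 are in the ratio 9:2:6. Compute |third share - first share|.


Total parts = 9 + 2 + 6 = 17
Value per part = 323 / 17 = 19
Shares: 9*19=171, 2*19=38, 6*19=114
Third share = 114, first share = 171
Difference = |114 - 171| = 57

57


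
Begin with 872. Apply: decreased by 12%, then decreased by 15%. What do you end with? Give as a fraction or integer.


Start: 872
Step 1: decrease by 12% => multiply by 88/100
  872 * 88/100 = 19184/25
Step 2: decrease by 15% => multiply by 85/100
  19184/25 * 85/100 = 81532/125
Final value = 81532/125

81532/125


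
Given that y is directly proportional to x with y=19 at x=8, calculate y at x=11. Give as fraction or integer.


Direct proportion: y = kx
Find k: k = 19/8 = 19/8
Compute y at x=11: y = 19/8 * 11
y = 209/8

209/8


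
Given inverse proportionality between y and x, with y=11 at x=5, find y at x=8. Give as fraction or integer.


Inverse proportion: y = k/x
Find k: k = 5 * 11 = 55
Compute y at x=8: y = 55/8
y = 55/8

55/8


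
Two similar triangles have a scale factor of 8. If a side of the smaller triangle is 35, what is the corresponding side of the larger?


Similar triangles have proportional sides
Scale factor = 8
Smaller side = 35
Corresponding larger side = 35 * 8
= 280

280


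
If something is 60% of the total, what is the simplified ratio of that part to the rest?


Part = 60%, Remainder = 40%
Ratio = 60:40
GCD(60, 40) = 20
Simplify: 3:2 = 3:2

3:2


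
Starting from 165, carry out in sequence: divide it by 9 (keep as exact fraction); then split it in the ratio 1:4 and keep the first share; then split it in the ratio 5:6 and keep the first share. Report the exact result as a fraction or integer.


Start with 165.
Step 1: Divide by 9: 165 / 9 = 55/3
Step 2: Split 1:4, first share = 55/3 * 1/5 = 11/3
Step 3: Split 5:6, first share = 11/3 * 5/11 = 5/3
Final result = 5/3

5/3
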